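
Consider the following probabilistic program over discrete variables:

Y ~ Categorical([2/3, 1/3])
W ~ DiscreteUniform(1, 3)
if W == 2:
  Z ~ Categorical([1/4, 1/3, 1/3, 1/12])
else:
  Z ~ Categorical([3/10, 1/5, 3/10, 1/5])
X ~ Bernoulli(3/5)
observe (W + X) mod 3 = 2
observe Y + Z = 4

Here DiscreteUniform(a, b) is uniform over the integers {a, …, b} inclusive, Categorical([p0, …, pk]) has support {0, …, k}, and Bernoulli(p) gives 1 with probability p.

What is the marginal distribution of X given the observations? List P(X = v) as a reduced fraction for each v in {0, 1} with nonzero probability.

Enumerate traces; 2 have nonzero weight after conditioning:
  (Y=1, W=1, Z=3, X=1) weight 1/75
  (Y=1, W=2, Z=3, X=0) weight 1/270
Group by X:
  weight(X=0) = 1/270
  weight(X=1) = 1/75
Total weight = 1/270 + 1/75 = 23/1350
P(X=0 | obs) = 1/270 / 23/1350 = 5/23
P(X=1 | obs) = 1/75 / 23/1350 = 18/23

P(X=0) = 5/23, P(X=1) = 18/23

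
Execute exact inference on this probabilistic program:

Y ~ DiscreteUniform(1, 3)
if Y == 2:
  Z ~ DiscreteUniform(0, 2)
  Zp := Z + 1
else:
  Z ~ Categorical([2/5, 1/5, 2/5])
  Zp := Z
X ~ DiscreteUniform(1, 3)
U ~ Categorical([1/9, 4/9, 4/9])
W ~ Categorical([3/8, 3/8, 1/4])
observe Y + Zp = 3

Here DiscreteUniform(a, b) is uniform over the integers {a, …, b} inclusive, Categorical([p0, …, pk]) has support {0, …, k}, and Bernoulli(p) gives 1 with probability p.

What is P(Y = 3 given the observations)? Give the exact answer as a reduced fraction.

Enumerate traces; 81 have nonzero weight after conditioning:
  (Y=1, Z=2, X=1, U=0, W=0) weight 1/540
  (Y=1, Z=2, X=1, U=0, W=1) weight 1/540
  (Y=1, Z=2, X=1, U=0, W=2) weight 1/810
  (Y=1, Z=2, X=1, U=1, W=0) weight 1/135
  (Y=1, Z=2, X=1, U=1, W=1) weight 1/135
  (Y=1, Z=2, X=1, U=1, W=2) weight 2/405
  (Y=1, Z=2, X=1, U=2, W=0) weight 1/135
  (Y=1, Z=2, X=1, U=2, W=1) weight 1/135
  (Y=2, Z=0, X=1, U=0, W=0) weight 1/648
  (Y=3, Z=0, X=1, U=0, W=0) weight 1/540
  … 71 more
Group by Y:
  weight(Y=1) = 2/15
  weight(Y=2) = 1/9
  weight(Y=3) = 2/15
Total weight = 2/15 + 1/9 + 2/15 = 17/45
P(Y=1 | obs) = 2/15 / 17/45 = 6/17
P(Y=2 | obs) = 1/9 / 17/45 = 5/17
P(Y=3 | obs) = 2/15 / 17/45 = 6/17

P(Y = 3 | obs) = 6/17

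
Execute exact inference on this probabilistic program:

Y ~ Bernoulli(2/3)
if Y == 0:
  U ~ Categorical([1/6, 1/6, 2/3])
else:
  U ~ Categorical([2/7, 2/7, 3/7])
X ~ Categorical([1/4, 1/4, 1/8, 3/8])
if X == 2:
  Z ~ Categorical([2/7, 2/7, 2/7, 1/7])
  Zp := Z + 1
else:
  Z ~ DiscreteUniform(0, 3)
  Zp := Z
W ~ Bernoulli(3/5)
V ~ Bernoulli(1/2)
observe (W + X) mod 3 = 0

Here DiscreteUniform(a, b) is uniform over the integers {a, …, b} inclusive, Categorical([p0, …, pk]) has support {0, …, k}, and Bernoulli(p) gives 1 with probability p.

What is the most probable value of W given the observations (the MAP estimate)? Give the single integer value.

Enumerate traces; 144 have nonzero weight after conditioning:
  (Y=0, U=0, X=0, Z=0, W=0, V=0) weight 1/1440
  (Y=0, U=0, X=0, Z=0, W=0, V=1) weight 1/1440
  (Y=0, U=0, X=0, Z=1, W=0, V=0) weight 1/1440
  (Y=0, U=0, X=0, Z=1, W=0, V=1) weight 1/1440
  (Y=0, U=0, X=0, Z=2, W=0, V=0) weight 1/1440
  (Y=0, U=0, X=0, Z=2, W=0, V=1) weight 1/1440
  (Y=0, U=0, X=0, Z=3, W=0, V=0) weight 1/1440
  (Y=0, U=0, X=0, Z=3, W=0, V=1) weight 1/1440
  (Y=0, U=0, X=2, Z=0, W=1, V=0) weight 1/1680
  … 135 more
Group by W:
  weight(W=0) = 1/4
  weight(W=1) = 3/40
Total weight = 1/4 + 3/40 = 13/40
P(W=0 | obs) = 1/4 / 13/40 = 10/13
P(W=1 | obs) = 3/40 / 13/40 = 3/13
argmax = 0

argmax_v P(W = v | obs) = 0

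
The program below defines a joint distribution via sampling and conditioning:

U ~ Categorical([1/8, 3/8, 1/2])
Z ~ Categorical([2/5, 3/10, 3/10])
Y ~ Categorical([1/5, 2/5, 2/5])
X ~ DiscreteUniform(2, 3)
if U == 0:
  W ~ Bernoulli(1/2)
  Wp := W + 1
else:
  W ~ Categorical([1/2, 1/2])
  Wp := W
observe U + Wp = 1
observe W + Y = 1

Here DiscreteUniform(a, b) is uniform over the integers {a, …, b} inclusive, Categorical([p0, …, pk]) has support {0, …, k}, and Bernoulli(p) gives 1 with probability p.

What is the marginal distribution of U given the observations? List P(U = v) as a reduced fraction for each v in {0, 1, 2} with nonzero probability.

Enumerate traces; 12 have nonzero weight after conditioning:
  (U=0, Z=0, Y=1, X=2, W=0) weight 1/200
  (U=0, Z=0, Y=1, X=3, W=0) weight 1/200
  (U=0, Z=1, Y=1, X=2, W=0) weight 3/800
  (U=0, Z=1, Y=1, X=3, W=0) weight 3/800
  (U=0, Z=2, Y=1, X=2, W=0) weight 3/800
  (U=0, Z=2, Y=1, X=3, W=0) weight 3/800
  (U=1, Z=0, Y=1, X=2, W=0) weight 3/200
  (U=1, Z=0, Y=1, X=3, W=0) weight 3/200
  … 4 more
Group by U:
  weight(U=0) = 1/40
  weight(U=1) = 3/40
Total weight = 1/40 + 3/40 = 1/10
P(U=0 | obs) = 1/40 / 1/10 = 1/4
P(U=1 | obs) = 3/40 / 1/10 = 3/4

P(U=0) = 1/4, P(U=1) = 3/4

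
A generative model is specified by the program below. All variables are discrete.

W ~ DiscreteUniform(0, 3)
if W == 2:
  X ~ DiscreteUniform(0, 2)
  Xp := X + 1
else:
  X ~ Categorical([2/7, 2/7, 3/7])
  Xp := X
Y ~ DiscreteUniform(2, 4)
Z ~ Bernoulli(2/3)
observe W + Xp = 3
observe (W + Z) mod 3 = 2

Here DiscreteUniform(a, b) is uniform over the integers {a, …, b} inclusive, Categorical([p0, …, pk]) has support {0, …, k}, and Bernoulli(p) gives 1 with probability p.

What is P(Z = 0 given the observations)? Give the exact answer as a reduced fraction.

P(Z = 0 | obs) = 7/25

Enumerate traces; 6 have nonzero weight after conditioning:
  (W=1, X=2, Y=2, Z=1) weight 1/42
  (W=1, X=2, Y=3, Z=1) weight 1/42
  (W=1, X=2, Y=4, Z=1) weight 1/42
  (W=2, X=0, Y=2, Z=0) weight 1/108
  (W=2, X=0, Y=3, Z=0) weight 1/108
  (W=2, X=0, Y=4, Z=0) weight 1/108
Group by Z:
  weight(Z=0) = 1/36
  weight(Z=1) = 1/14
Total weight = 1/36 + 1/14 = 25/252
P(Z=0 | obs) = 1/36 / 25/252 = 7/25
P(Z=1 | obs) = 1/14 / 25/252 = 18/25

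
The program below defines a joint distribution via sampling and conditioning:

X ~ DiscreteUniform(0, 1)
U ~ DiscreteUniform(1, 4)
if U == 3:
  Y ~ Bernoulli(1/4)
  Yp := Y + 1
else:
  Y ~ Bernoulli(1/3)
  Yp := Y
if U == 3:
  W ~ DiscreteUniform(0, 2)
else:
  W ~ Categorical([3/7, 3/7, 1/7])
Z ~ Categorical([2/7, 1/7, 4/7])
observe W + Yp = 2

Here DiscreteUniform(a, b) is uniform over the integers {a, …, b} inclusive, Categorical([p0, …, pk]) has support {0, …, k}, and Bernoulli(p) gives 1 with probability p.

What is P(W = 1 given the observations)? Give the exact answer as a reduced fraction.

P(W = 1 | obs) = 57/88

Enumerate traces; 48 have nonzero weight after conditioning:
  (X=0, U=1, Y=0, W=2, Z=0) weight 1/294
  (X=0, U=1, Y=0, W=2, Z=1) weight 1/588
  (X=0, U=1, Y=0, W=2, Z=2) weight 1/147
  (X=0, U=1, Y=1, W=1, Z=0) weight 1/196
  (X=0, U=1, Y=1, W=1, Z=1) weight 1/392
  (X=0, U=1, Y=1, W=1, Z=2) weight 1/98
  (X=0, U=2, Y=0, W=2, Z=0) weight 1/294
  (X=0, U=2, Y=0, W=2, Z=1) weight 1/588
  (X=0, U=3, Y=1, W=0, Z=0) weight 1/336
  … 39 more
Group by W:
  weight(W=0) = 1/48
  weight(W=1) = 19/112
  weight(W=2) = 1/14
Total weight = 1/48 + 19/112 + 1/14 = 11/42
P(W=0 | obs) = 1/48 / 11/42 = 7/88
P(W=1 | obs) = 19/112 / 11/42 = 57/88
P(W=2 | obs) = 1/14 / 11/42 = 3/11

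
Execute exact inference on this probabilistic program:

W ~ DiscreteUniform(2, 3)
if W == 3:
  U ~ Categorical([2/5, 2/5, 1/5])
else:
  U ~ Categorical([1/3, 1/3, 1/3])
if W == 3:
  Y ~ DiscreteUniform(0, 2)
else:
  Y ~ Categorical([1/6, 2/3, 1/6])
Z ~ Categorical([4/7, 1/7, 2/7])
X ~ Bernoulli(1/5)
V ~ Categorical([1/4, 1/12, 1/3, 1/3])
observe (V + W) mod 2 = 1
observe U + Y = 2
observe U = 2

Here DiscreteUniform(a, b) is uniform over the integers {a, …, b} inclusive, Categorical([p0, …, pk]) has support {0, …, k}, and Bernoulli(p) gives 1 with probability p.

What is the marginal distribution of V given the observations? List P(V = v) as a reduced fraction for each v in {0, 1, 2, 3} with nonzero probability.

Enumerate traces; 24 have nonzero weight after conditioning:
  (W=2, U=2, Y=0, Z=0, X=0, V=1) weight 1/945
  (W=2, U=2, Y=0, Z=0, X=0, V=3) weight 4/945
  (W=2, U=2, Y=0, Z=0, X=1, V=1) weight 1/3780
  (W=2, U=2, Y=0, Z=0, X=1, V=3) weight 1/945
  (W=2, U=2, Y=0, Z=1, X=0, V=1) weight 1/3780
  (W=2, U=2, Y=0, Z=1, X=0, V=3) weight 1/945
  (W=2, U=2, Y=0, Z=1, X=1, V=1) weight 1/15120
  (W=2, U=2, Y=0, Z=1, X=1, V=3) weight 1/3780
  (W=3, U=2, Y=0, Z=0, X=0, V=0) weight 2/525
  (W=3, U=2, Y=0, Z=0, X=0, V=2) weight 8/1575
  … 14 more
Group by V:
  weight(V=0) = 1/120
  weight(V=1) = 1/432
  weight(V=2) = 1/90
  weight(V=3) = 1/108
Total weight = 1/120 + 1/432 + 1/90 + 1/108 = 67/2160
P(V=0 | obs) = 1/120 / 67/2160 = 18/67
P(V=1 | obs) = 1/432 / 67/2160 = 5/67
P(V=2 | obs) = 1/90 / 67/2160 = 24/67
P(V=3 | obs) = 1/108 / 67/2160 = 20/67

P(V=0) = 18/67, P(V=1) = 5/67, P(V=2) = 24/67, P(V=3) = 20/67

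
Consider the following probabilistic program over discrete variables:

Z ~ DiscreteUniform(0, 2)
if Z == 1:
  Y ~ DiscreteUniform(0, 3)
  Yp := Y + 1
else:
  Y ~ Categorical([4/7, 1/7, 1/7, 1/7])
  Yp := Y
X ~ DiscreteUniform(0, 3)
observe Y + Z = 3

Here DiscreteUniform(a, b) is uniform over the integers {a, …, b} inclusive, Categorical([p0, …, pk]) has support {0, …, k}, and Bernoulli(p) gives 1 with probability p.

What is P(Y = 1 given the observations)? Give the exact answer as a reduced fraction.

P(Y = 1 | obs) = 4/15

Enumerate traces; 12 have nonzero weight after conditioning:
  (Z=0, Y=3, X=0) weight 1/84
  (Z=0, Y=3, X=1) weight 1/84
  (Z=0, Y=3, X=2) weight 1/84
  (Z=0, Y=3, X=3) weight 1/84
  (Z=1, Y=2, X=0) weight 1/48
  (Z=1, Y=2, X=1) weight 1/48
  (Z=1, Y=2, X=2) weight 1/48
  (Z=1, Y=2, X=3) weight 1/48
  (Z=2, Y=1, X=0) weight 1/84
  … 3 more
Group by Y:
  weight(Y=1) = 1/21
  weight(Y=2) = 1/12
  weight(Y=3) = 1/21
Total weight = 1/21 + 1/12 + 1/21 = 5/28
P(Y=1 | obs) = 1/21 / 5/28 = 4/15
P(Y=2 | obs) = 1/12 / 5/28 = 7/15
P(Y=3 | obs) = 1/21 / 5/28 = 4/15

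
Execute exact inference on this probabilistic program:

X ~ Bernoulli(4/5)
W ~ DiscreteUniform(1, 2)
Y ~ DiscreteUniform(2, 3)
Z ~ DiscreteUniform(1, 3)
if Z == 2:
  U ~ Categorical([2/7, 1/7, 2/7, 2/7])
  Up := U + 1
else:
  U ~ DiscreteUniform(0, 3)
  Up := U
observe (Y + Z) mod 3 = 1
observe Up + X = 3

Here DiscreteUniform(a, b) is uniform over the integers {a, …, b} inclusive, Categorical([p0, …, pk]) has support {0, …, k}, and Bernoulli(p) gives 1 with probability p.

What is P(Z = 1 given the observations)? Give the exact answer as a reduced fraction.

P(Z = 1 | obs) = 35/59

Enumerate traces; 8 have nonzero weight after conditioning:
  (X=0, W=1, Y=2, Z=2, U=2) weight 1/210
  (X=0, W=1, Y=3, Z=1, U=3) weight 1/240
  (X=0, W=2, Y=2, Z=2, U=2) weight 1/210
  (X=0, W=2, Y=3, Z=1, U=3) weight 1/240
  (X=1, W=1, Y=2, Z=2, U=1) weight 1/105
  (X=1, W=1, Y=3, Z=1, U=2) weight 1/60
  (X=1, W=2, Y=2, Z=2, U=1) weight 1/105
  (X=1, W=2, Y=3, Z=1, U=2) weight 1/60
Group by Z:
  weight(Z=1) = 1/24
  weight(Z=2) = 1/35
Total weight = 1/24 + 1/35 = 59/840
P(Z=1 | obs) = 1/24 / 59/840 = 35/59
P(Z=2 | obs) = 1/35 / 59/840 = 24/59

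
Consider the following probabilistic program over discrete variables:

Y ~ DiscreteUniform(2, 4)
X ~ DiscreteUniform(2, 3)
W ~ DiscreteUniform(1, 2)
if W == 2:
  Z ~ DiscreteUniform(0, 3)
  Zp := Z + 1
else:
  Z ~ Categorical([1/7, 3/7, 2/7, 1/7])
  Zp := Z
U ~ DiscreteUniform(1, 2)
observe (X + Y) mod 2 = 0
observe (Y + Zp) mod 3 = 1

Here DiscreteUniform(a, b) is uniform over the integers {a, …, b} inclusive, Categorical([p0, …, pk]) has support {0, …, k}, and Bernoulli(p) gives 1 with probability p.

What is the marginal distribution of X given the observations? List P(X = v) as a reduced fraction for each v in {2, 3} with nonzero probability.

Enumerate traces; 16 have nonzero weight after conditioning:
  (Y=2, X=2, W=1, Z=2, U=1) weight 1/84
  (Y=2, X=2, W=1, Z=2, U=2) weight 1/84
  (Y=2, X=2, W=2, Z=1, U=1) weight 1/96
  (Y=2, X=2, W=2, Z=1, U=2) weight 1/96
  (Y=3, X=3, W=1, Z=1, U=1) weight 1/56
  (Y=3, X=3, W=1, Z=1, U=2) weight 1/56
  (Y=3, X=3, W=2, Z=0, U=1) weight 1/96
  (Y=3, X=3, W=2, Z=0, U=2) weight 1/96
  … 8 more
Group by X:
  weight(X=2) = 5/56
  weight(X=3) = 13/168
Total weight = 5/56 + 13/168 = 1/6
P(X=2 | obs) = 5/56 / 1/6 = 15/28
P(X=3 | obs) = 13/168 / 1/6 = 13/28

P(X=2) = 15/28, P(X=3) = 13/28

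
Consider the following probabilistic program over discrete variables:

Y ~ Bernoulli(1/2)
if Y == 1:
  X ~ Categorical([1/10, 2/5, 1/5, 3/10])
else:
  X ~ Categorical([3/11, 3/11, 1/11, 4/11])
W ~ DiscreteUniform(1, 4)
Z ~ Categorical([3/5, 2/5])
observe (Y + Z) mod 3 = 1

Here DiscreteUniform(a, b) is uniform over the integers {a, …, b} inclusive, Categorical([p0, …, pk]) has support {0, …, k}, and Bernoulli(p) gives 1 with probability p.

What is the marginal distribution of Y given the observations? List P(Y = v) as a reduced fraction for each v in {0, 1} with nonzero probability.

P(Y=0) = 2/5, P(Y=1) = 3/5

Enumerate traces; 32 have nonzero weight after conditioning:
  (Y=0, X=0, W=1, Z=1) weight 3/220
  (Y=0, X=0, W=2, Z=1) weight 3/220
  (Y=0, X=0, W=3, Z=1) weight 3/220
  (Y=0, X=0, W=4, Z=1) weight 3/220
  (Y=0, X=1, W=1, Z=1) weight 3/220
  (Y=0, X=1, W=2, Z=1) weight 3/220
  (Y=0, X=1, W=3, Z=1) weight 3/220
  (Y=0, X=1, W=4, Z=1) weight 3/220
  (Y=1, X=0, W=1, Z=0) weight 3/400
  … 23 more
Group by Y:
  weight(Y=0) = 1/5
  weight(Y=1) = 3/10
Total weight = 1/5 + 3/10 = 1/2
P(Y=0 | obs) = 1/5 / 1/2 = 2/5
P(Y=1 | obs) = 3/10 / 1/2 = 3/5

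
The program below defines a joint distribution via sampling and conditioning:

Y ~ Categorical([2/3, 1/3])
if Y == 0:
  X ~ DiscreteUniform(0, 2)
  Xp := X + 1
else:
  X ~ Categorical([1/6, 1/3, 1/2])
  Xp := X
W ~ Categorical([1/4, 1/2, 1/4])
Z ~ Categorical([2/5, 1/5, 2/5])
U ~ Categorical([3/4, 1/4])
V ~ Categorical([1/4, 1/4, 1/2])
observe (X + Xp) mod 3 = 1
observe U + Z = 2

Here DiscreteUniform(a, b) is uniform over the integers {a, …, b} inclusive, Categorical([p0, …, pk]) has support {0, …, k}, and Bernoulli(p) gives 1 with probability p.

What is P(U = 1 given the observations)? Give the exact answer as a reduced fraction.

Enumerate traces; 36 have nonzero weight after conditioning:
  (Y=0, X=0, W=0, Z=1, U=1, V=0) weight 1/1440
  (Y=0, X=0, W=0, Z=1, U=1, V=1) weight 1/1440
  (Y=0, X=0, W=0, Z=1, U=1, V=2) weight 1/720
  (Y=0, X=0, W=0, Z=2, U=0, V=0) weight 1/240
  (Y=0, X=0, W=0, Z=2, U=0, V=1) weight 1/240
  (Y=0, X=0, W=0, Z=2, U=0, V=2) weight 1/120
  (Y=0, X=0, W=1, Z=1, U=1, V=0) weight 1/720
  (Y=0, X=0, W=1, Z=1, U=1, V=1) weight 1/720
  … 28 more
Group by U:
  weight(U=0) = 7/60
  weight(U=1) = 7/360
Total weight = 7/60 + 7/360 = 49/360
P(U=0 | obs) = 7/60 / 49/360 = 6/7
P(U=1 | obs) = 7/360 / 49/360 = 1/7

P(U = 1 | obs) = 1/7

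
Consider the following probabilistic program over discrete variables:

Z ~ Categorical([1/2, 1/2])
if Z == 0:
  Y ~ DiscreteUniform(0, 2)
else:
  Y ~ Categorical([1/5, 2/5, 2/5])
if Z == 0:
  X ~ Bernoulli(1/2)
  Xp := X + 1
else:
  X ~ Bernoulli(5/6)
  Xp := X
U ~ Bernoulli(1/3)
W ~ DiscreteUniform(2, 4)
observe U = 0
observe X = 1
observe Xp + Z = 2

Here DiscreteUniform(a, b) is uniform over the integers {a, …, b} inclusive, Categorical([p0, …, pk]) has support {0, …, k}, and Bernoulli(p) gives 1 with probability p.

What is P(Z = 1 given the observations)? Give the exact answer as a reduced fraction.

P(Z = 1 | obs) = 5/8

Enumerate traces; 18 have nonzero weight after conditioning:
  (Z=0, Y=0, X=1, U=0, W=2) weight 1/54
  (Z=0, Y=0, X=1, U=0, W=3) weight 1/54
  (Z=0, Y=0, X=1, U=0, W=4) weight 1/54
  (Z=0, Y=1, X=1, U=0, W=2) weight 1/54
  (Z=0, Y=1, X=1, U=0, W=3) weight 1/54
  (Z=0, Y=1, X=1, U=0, W=4) weight 1/54
  (Z=0, Y=2, X=1, U=0, W=2) weight 1/54
  (Z=0, Y=2, X=1, U=0, W=3) weight 1/54
  (Z=1, Y=0, X=1, U=0, W=2) weight 1/54
  … 9 more
Group by Z:
  weight(Z=0) = 1/6
  weight(Z=1) = 5/18
Total weight = 1/6 + 5/18 = 4/9
P(Z=0 | obs) = 1/6 / 4/9 = 3/8
P(Z=1 | obs) = 5/18 / 4/9 = 5/8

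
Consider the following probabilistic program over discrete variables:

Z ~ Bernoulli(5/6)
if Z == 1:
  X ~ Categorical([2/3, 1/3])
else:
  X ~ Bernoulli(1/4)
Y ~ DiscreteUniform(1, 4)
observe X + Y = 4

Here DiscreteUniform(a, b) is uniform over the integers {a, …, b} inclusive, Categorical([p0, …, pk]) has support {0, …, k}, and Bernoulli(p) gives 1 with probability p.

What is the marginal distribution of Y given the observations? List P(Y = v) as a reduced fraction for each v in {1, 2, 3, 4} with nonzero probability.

P(Y=3) = 23/72, P(Y=4) = 49/72

Enumerate traces; 4 have nonzero weight after conditioning:
  (Z=0, X=0, Y=4) weight 1/32
  (Z=0, X=1, Y=3) weight 1/96
  (Z=1, X=0, Y=4) weight 5/36
  (Z=1, X=1, Y=3) weight 5/72
Group by Y:
  weight(Y=3) = 23/288
  weight(Y=4) = 49/288
Total weight = 23/288 + 49/288 = 1/4
P(Y=3 | obs) = 23/288 / 1/4 = 23/72
P(Y=4 | obs) = 49/288 / 1/4 = 49/72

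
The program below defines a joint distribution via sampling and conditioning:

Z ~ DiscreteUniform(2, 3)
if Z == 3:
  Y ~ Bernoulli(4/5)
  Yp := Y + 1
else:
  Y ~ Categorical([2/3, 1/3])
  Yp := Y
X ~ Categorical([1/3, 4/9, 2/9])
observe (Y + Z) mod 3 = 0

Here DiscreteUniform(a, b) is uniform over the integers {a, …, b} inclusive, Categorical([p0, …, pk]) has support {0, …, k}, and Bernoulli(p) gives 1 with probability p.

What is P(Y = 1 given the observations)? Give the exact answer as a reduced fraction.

P(Y = 1 | obs) = 5/8

Enumerate traces; 6 have nonzero weight after conditioning:
  (Z=2, Y=1, X=0) weight 1/18
  (Z=2, Y=1, X=1) weight 2/27
  (Z=2, Y=1, X=2) weight 1/27
  (Z=3, Y=0, X=0) weight 1/30
  (Z=3, Y=0, X=1) weight 2/45
  (Z=3, Y=0, X=2) weight 1/45
Group by Y:
  weight(Y=0) = 1/10
  weight(Y=1) = 1/6
Total weight = 1/10 + 1/6 = 4/15
P(Y=0 | obs) = 1/10 / 4/15 = 3/8
P(Y=1 | obs) = 1/6 / 4/15 = 5/8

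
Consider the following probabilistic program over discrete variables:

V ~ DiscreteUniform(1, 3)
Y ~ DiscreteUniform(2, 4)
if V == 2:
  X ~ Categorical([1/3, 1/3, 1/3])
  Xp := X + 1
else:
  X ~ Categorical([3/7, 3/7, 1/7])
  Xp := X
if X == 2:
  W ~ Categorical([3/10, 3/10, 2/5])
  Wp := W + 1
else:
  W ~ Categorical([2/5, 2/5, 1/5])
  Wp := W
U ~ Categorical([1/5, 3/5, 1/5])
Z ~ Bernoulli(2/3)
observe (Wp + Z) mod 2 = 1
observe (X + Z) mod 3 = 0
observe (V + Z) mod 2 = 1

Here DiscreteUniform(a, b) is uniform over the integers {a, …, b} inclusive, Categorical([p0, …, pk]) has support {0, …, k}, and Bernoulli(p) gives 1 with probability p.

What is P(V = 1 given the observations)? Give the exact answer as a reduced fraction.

P(V = 1 | obs) = 6/19

Enumerate traces; 27 have nonzero weight after conditioning:
  (V=1, Y=2, X=0, W=1, U=0, Z=0) weight 2/1575
  (V=1, Y=2, X=0, W=1, U=1, Z=0) weight 2/525
  (V=1, Y=2, X=0, W=1, U=2, Z=0) weight 2/1575
  (V=1, Y=3, X=0, W=1, U=0, Z=0) weight 2/1575
  (V=1, Y=3, X=0, W=1, U=1, Z=0) weight 2/525
  (V=1, Y=3, X=0, W=1, U=2, Z=0) weight 2/1575
  (V=1, Y=4, X=0, W=1, U=0, Z=0) weight 2/1575
  (V=1, Y=4, X=0, W=1, U=1, Z=0) weight 2/525
  (V=2, Y=2, X=2, W=1, U=0, Z=1) weight 1/675
  (V=3, Y=2, X=0, W=1, U=0, Z=0) weight 2/1575
  … 17 more
Group by V:
  weight(V=1) = 2/105
  weight(V=2) = 1/45
  weight(V=3) = 2/105
Total weight = 2/105 + 1/45 + 2/105 = 19/315
P(V=1 | obs) = 2/105 / 19/315 = 6/19
P(V=2 | obs) = 1/45 / 19/315 = 7/19
P(V=3 | obs) = 2/105 / 19/315 = 6/19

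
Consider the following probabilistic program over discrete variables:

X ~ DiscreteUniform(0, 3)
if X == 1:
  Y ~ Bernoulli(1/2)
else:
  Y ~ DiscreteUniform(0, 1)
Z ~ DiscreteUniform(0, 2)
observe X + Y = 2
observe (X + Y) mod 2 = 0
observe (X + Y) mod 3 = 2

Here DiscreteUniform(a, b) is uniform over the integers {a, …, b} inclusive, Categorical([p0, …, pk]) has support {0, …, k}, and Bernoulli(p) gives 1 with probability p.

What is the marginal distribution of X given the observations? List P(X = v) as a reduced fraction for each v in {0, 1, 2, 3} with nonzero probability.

Enumerate traces; 6 have nonzero weight after conditioning:
  (X=1, Y=1, Z=0) weight 1/24
  (X=1, Y=1, Z=1) weight 1/24
  (X=1, Y=1, Z=2) weight 1/24
  (X=2, Y=0, Z=0) weight 1/24
  (X=2, Y=0, Z=1) weight 1/24
  (X=2, Y=0, Z=2) weight 1/24
Group by X:
  weight(X=1) = 1/8
  weight(X=2) = 1/8
Total weight = 1/8 + 1/8 = 1/4
P(X=1 | obs) = 1/8 / 1/4 = 1/2
P(X=2 | obs) = 1/8 / 1/4 = 1/2

P(X=1) = 1/2, P(X=2) = 1/2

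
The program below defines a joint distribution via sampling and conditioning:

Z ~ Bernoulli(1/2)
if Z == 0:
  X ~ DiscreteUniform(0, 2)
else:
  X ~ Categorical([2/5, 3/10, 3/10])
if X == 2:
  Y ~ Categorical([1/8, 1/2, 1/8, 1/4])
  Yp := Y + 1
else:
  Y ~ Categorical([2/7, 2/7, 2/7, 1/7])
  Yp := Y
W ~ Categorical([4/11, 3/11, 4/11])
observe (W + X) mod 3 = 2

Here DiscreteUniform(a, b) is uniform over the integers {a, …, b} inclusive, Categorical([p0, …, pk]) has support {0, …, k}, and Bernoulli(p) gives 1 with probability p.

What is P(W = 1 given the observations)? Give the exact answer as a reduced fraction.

Enumerate traces; 24 have nonzero weight after conditioning:
  (Z=0, X=0, Y=0, W=2) weight 4/231
  (Z=0, X=0, Y=1, W=2) weight 4/231
  (Z=0, X=0, Y=2, W=2) weight 4/231
  (Z=0, X=0, Y=3, W=2) weight 2/231
  (Z=0, X=1, Y=0, W=1) weight 1/77
  (Z=0, X=1, Y=1, W=1) weight 1/77
  (Z=0, X=1, Y=2, W=1) weight 1/77
  (Z=0, X=1, Y=3, W=1) weight 1/154
  (Z=0, X=2, Y=0, W=0) weight 1/132
  … 15 more
Group by W:
  weight(W=0) = 19/165
  weight(W=1) = 19/220
  weight(W=2) = 2/15
Total weight = 19/165 + 19/220 + 2/15 = 221/660
P(W=0 | obs) = 19/165 / 221/660 = 76/221
P(W=1 | obs) = 19/220 / 221/660 = 57/221
P(W=2 | obs) = 2/15 / 221/660 = 88/221

P(W = 1 | obs) = 57/221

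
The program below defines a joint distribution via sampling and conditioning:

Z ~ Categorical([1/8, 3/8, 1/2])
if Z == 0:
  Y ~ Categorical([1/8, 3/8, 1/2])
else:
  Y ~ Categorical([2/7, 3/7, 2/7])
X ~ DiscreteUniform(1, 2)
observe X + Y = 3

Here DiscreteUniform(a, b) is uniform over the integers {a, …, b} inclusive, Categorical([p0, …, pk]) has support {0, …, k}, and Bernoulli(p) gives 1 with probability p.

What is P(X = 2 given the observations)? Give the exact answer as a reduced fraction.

Enumerate traces; 6 have nonzero weight after conditioning:
  (Z=0, Y=1, X=2) weight 3/128
  (Z=0, Y=2, X=1) weight 1/32
  (Z=1, Y=1, X=2) weight 9/112
  (Z=1, Y=2, X=1) weight 3/56
  (Z=2, Y=1, X=2) weight 3/28
  (Z=2, Y=2, X=1) weight 1/14
Group by X:
  weight(X=1) = 5/32
  weight(X=2) = 27/128
Total weight = 5/32 + 27/128 = 47/128
P(X=1 | obs) = 5/32 / 47/128 = 20/47
P(X=2 | obs) = 27/128 / 47/128 = 27/47

P(X = 2 | obs) = 27/47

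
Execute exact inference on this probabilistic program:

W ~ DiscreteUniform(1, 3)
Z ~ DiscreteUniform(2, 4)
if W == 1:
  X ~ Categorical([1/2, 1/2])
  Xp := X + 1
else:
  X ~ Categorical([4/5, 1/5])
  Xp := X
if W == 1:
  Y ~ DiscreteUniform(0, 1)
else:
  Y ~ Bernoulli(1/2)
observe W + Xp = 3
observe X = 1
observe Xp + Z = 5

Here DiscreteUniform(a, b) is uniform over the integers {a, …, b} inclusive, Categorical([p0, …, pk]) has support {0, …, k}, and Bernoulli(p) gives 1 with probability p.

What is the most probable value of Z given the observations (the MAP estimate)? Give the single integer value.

Enumerate traces; 4 have nonzero weight after conditioning:
  (W=1, Z=3, X=1, Y=0) weight 1/36
  (W=1, Z=3, X=1, Y=1) weight 1/36
  (W=2, Z=4, X=1, Y=0) weight 1/90
  (W=2, Z=4, X=1, Y=1) weight 1/90
Group by Z:
  weight(Z=3) = 1/18
  weight(Z=4) = 1/45
Total weight = 1/18 + 1/45 = 7/90
P(Z=3 | obs) = 1/18 / 7/90 = 5/7
P(Z=4 | obs) = 1/45 / 7/90 = 2/7
argmax = 3

argmax_v P(Z = v | obs) = 3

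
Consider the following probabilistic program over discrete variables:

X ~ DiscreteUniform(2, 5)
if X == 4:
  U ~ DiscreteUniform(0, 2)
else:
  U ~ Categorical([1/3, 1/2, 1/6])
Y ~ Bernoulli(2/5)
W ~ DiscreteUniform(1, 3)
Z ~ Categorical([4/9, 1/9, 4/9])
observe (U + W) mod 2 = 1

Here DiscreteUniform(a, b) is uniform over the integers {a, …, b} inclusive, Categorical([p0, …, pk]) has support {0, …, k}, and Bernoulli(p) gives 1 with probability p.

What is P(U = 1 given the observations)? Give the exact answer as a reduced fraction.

P(U = 1 | obs) = 11/37

Enumerate traces; 120 have nonzero weight after conditioning:
  (X=2, U=0, Y=0, W=1, Z=0) weight 1/135
  (X=2, U=0, Y=0, W=1, Z=1) weight 1/540
  (X=2, U=0, Y=0, W=1, Z=2) weight 1/135
  (X=2, U=0, Y=0, W=3, Z=0) weight 1/135
  (X=2, U=0, Y=0, W=3, Z=1) weight 1/540
  (X=2, U=0, Y=0, W=3, Z=2) weight 1/135
  (X=2, U=0, Y=1, W=1, Z=0) weight 2/405
  (X=2, U=0, Y=1, W=1, Z=1) weight 1/810
  (X=2, U=1, Y=0, W=2, Z=0) weight 1/90
  (X=2, U=2, Y=0, W=1, Z=0) weight 1/270
  … 110 more
Group by U:
  weight(U=0) = 2/9
  weight(U=1) = 11/72
  weight(U=2) = 5/36
Total weight = 2/9 + 11/72 + 5/36 = 37/72
P(U=0 | obs) = 2/9 / 37/72 = 16/37
P(U=1 | obs) = 11/72 / 37/72 = 11/37
P(U=2 | obs) = 5/36 / 37/72 = 10/37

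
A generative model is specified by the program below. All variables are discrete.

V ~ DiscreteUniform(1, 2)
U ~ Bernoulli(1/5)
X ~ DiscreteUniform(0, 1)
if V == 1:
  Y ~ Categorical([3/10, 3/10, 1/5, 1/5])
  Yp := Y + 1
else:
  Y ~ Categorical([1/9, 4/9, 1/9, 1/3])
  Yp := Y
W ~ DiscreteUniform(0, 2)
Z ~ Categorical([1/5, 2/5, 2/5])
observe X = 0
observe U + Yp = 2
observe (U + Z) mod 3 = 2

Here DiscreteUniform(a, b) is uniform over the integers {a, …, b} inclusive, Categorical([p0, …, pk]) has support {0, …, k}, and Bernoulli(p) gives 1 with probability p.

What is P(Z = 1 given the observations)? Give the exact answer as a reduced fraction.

P(Z = 1 | obs) = 67/215

Enumerate traces; 12 have nonzero weight after conditioning:
  (V=1, U=0, X=0, Y=1, W=0, Z=2) weight 1/125
  (V=1, U=0, X=0, Y=1, W=1, Z=2) weight 1/125
  (V=1, U=0, X=0, Y=1, W=2, Z=2) weight 1/125
  (V=1, U=1, X=0, Y=0, W=0, Z=1) weight 1/500
  (V=1, U=1, X=0, Y=0, W=1, Z=1) weight 1/500
  (V=1, U=1, X=0, Y=0, W=2, Z=1) weight 1/500
  (V=2, U=0, X=0, Y=2, W=0, Z=2) weight 2/675
  (V=2, U=0, X=0, Y=2, W=1, Z=2) weight 2/675
  … 4 more
Group by Z:
  weight(Z=1) = 67/4500
  weight(Z=2) = 37/1125
Total weight = 67/4500 + 37/1125 = 43/900
P(Z=1 | obs) = 67/4500 / 43/900 = 67/215
P(Z=2 | obs) = 37/1125 / 43/900 = 148/215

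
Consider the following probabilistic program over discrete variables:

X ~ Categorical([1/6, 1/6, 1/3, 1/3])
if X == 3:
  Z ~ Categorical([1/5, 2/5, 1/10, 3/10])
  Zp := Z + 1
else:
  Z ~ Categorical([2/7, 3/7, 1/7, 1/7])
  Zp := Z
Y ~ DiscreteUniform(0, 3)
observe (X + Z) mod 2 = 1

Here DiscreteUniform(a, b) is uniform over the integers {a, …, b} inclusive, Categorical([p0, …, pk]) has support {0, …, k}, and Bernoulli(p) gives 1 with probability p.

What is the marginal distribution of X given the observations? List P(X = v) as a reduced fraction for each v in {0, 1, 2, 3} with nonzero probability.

P(X=0) = 5/24, P(X=1) = 5/32, P(X=2) = 5/12, P(X=3) = 7/32

Enumerate traces; 32 have nonzero weight after conditioning:
  (X=0, Z=1, Y=0) weight 1/56
  (X=0, Z=1, Y=1) weight 1/56
  (X=0, Z=1, Y=2) weight 1/56
  (X=0, Z=1, Y=3) weight 1/56
  (X=0, Z=3, Y=0) weight 1/168
  (X=0, Z=3, Y=1) weight 1/168
  (X=0, Z=3, Y=2) weight 1/168
  (X=0, Z=3, Y=3) weight 1/168
  (X=1, Z=0, Y=0) weight 1/84
  (X=2, Z=1, Y=0) weight 1/28
  … 22 more
Group by X:
  weight(X=0) = 2/21
  weight(X=1) = 1/14
  weight(X=2) = 4/21
  weight(X=3) = 1/10
Total weight = 2/21 + 1/14 + 4/21 + 1/10 = 16/35
P(X=0 | obs) = 2/21 / 16/35 = 5/24
P(X=1 | obs) = 1/14 / 16/35 = 5/32
P(X=2 | obs) = 4/21 / 16/35 = 5/12
P(X=3 | obs) = 1/10 / 16/35 = 7/32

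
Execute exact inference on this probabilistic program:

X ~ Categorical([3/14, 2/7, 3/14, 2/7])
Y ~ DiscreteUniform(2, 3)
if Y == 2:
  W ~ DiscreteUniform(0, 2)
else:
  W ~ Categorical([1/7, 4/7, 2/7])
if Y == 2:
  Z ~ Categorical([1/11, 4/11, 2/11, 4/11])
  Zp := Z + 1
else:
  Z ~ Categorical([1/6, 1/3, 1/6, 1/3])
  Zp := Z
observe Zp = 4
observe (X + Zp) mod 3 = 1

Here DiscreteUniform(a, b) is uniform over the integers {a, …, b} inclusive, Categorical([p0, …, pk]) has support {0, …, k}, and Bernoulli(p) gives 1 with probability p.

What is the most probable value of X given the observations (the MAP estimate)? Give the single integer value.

argmax_v P(X = v | obs) = 3

Enumerate traces; 6 have nonzero weight after conditioning:
  (X=0, Y=2, W=0, Z=3) weight 1/77
  (X=0, Y=2, W=1, Z=3) weight 1/77
  (X=0, Y=2, W=2, Z=3) weight 1/77
  (X=3, Y=2, W=0, Z=3) weight 4/231
  (X=3, Y=2, W=1, Z=3) weight 4/231
  (X=3, Y=2, W=2, Z=3) weight 4/231
Group by X:
  weight(X=0) = 3/77
  weight(X=3) = 4/77
Total weight = 3/77 + 4/77 = 1/11
P(X=0 | obs) = 3/77 / 1/11 = 3/7
P(X=3 | obs) = 4/77 / 1/11 = 4/7
argmax = 3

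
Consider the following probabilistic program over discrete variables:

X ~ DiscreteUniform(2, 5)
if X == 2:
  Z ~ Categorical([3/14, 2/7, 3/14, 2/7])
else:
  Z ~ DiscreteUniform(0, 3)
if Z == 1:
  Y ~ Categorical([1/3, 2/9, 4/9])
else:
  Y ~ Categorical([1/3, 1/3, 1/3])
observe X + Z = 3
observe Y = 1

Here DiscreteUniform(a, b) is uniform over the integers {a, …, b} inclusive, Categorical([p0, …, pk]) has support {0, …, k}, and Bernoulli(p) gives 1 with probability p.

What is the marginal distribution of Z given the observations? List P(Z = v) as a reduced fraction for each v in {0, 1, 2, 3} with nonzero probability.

P(Z=0) = 21/37, P(Z=1) = 16/37

Enumerate traces; 2 have nonzero weight after conditioning:
  (X=2, Z=1, Y=1) weight 1/63
  (X=3, Z=0, Y=1) weight 1/48
Group by Z:
  weight(Z=0) = 1/48
  weight(Z=1) = 1/63
Total weight = 1/48 + 1/63 = 37/1008
P(Z=0 | obs) = 1/48 / 37/1008 = 21/37
P(Z=1 | obs) = 1/63 / 37/1008 = 16/37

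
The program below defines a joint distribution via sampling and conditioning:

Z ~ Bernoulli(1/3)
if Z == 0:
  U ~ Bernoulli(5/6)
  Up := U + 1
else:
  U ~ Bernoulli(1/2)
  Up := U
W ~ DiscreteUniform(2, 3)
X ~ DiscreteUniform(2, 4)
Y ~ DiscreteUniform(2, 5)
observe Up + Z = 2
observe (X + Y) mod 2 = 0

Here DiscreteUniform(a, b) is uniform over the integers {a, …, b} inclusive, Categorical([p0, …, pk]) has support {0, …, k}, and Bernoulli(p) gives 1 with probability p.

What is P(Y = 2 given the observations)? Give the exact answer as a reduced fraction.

Enumerate traces; 24 have nonzero weight after conditioning:
  (Z=0, U=1, W=2, X=2, Y=2) weight 5/216
  (Z=0, U=1, W=2, X=2, Y=4) weight 5/216
  (Z=0, U=1, W=2, X=3, Y=3) weight 5/216
  (Z=0, U=1, W=2, X=3, Y=5) weight 5/216
  (Z=0, U=1, W=2, X=4, Y=2) weight 5/216
  (Z=0, U=1, W=2, X=4, Y=4) weight 5/216
  (Z=0, U=1, W=3, X=2, Y=2) weight 5/216
  (Z=0, U=1, W=3, X=2, Y=4) weight 5/216
  … 16 more
Group by Y:
  weight(Y=2) = 13/108
  weight(Y=3) = 13/216
  weight(Y=4) = 13/108
  weight(Y=5) = 13/216
Total weight = 13/108 + 13/216 + 13/108 + 13/216 = 13/36
P(Y=2 | obs) = 13/108 / 13/36 = 1/3
P(Y=3 | obs) = 13/216 / 13/36 = 1/6
P(Y=4 | obs) = 13/108 / 13/36 = 1/3
P(Y=5 | obs) = 13/216 / 13/36 = 1/6

P(Y = 2 | obs) = 1/3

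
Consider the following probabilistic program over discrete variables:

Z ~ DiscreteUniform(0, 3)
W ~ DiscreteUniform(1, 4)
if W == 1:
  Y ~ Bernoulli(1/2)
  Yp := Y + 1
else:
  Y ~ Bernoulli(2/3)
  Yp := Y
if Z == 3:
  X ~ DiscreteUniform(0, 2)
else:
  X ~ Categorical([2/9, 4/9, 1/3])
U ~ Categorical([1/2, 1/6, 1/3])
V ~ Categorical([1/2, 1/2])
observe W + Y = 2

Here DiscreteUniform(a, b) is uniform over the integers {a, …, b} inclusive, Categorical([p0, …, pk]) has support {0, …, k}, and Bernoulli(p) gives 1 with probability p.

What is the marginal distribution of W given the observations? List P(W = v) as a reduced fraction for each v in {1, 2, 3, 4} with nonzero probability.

Enumerate traces; 144 have nonzero weight after conditioning:
  (Z=0, W=1, Y=1, X=0, U=0, V=0) weight 1/576
  (Z=0, W=1, Y=1, X=0, U=0, V=1) weight 1/576
  (Z=0, W=1, Y=1, X=0, U=1, V=0) weight 1/1728
  (Z=0, W=1, Y=1, X=0, U=1, V=1) weight 1/1728
  (Z=0, W=1, Y=1, X=0, U=2, V=0) weight 1/864
  (Z=0, W=1, Y=1, X=0, U=2, V=1) weight 1/864
  (Z=0, W=1, Y=1, X=1, U=0, V=0) weight 1/288
  (Z=0, W=1, Y=1, X=1, U=0, V=1) weight 1/288
  (Z=0, W=2, Y=0, X=0, U=0, V=0) weight 1/864
  … 135 more
Group by W:
  weight(W=1) = 1/8
  weight(W=2) = 1/12
Total weight = 1/8 + 1/12 = 5/24
P(W=1 | obs) = 1/8 / 5/24 = 3/5
P(W=2 | obs) = 1/12 / 5/24 = 2/5

P(W=1) = 3/5, P(W=2) = 2/5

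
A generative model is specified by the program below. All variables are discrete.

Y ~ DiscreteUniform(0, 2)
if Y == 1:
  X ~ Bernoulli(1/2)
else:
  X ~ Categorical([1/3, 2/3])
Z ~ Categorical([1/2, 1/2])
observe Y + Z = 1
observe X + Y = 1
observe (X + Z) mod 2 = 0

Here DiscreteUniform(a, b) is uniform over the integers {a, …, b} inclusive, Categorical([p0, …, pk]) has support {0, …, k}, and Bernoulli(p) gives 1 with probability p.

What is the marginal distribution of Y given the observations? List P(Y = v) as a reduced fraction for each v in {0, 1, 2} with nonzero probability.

P(Y=0) = 4/7, P(Y=1) = 3/7

Enumerate traces; 2 have nonzero weight after conditioning:
  (Y=0, X=1, Z=1) weight 1/9
  (Y=1, X=0, Z=0) weight 1/12
Group by Y:
  weight(Y=0) = 1/9
  weight(Y=1) = 1/12
Total weight = 1/9 + 1/12 = 7/36
P(Y=0 | obs) = 1/9 / 7/36 = 4/7
P(Y=1 | obs) = 1/12 / 7/36 = 3/7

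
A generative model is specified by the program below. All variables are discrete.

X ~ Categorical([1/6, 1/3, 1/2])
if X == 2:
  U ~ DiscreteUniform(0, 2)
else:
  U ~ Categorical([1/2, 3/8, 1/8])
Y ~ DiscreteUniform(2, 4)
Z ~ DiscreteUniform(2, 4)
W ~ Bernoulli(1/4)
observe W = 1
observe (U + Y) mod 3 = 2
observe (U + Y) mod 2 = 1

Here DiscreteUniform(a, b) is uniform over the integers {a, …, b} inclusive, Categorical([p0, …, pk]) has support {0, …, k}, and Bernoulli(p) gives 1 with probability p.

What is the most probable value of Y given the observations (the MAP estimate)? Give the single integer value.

argmax_v P(Y = v | obs) = 4

Enumerate traces; 18 have nonzero weight after conditioning:
  (X=0, U=1, Y=4, Z=2, W=1) weight 1/576
  (X=0, U=1, Y=4, Z=3, W=1) weight 1/576
  (X=0, U=1, Y=4, Z=4, W=1) weight 1/576
  (X=0, U=2, Y=3, Z=2, W=1) weight 1/1728
  (X=0, U=2, Y=3, Z=3, W=1) weight 1/1728
  (X=0, U=2, Y=3, Z=4, W=1) weight 1/1728
  (X=1, U=1, Y=4, Z=2, W=1) weight 1/288
  (X=1, U=1, Y=4, Z=3, W=1) weight 1/288
  … 10 more
Group by Y:
  weight(Y=3) = 11/576
  weight(Y=4) = 17/576
Total weight = 11/576 + 17/576 = 7/144
P(Y=3 | obs) = 11/576 / 7/144 = 11/28
P(Y=4 | obs) = 17/576 / 7/144 = 17/28
argmax = 4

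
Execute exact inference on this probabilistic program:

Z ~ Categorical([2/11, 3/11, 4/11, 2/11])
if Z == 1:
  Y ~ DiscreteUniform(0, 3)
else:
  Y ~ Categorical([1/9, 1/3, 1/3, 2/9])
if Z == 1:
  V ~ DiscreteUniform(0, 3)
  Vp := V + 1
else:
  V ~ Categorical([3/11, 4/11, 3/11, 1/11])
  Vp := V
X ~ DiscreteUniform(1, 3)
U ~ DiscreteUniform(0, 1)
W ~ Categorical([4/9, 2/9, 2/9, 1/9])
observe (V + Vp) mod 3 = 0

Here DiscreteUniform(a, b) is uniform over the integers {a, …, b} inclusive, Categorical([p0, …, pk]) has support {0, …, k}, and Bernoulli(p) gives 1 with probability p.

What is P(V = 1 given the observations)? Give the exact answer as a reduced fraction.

Enumerate traces; 672 have nonzero weight after conditioning:
  (Z=0, Y=0, V=0, X=1, U=0, W=0) weight 4/9801
  (Z=0, Y=0, V=0, X=1, U=0, W=1) weight 2/9801
  (Z=0, Y=0, V=0, X=1, U=0, W=2) weight 2/9801
  (Z=0, Y=0, V=0, X=1, U=0, W=3) weight 1/9801
  (Z=0, Y=0, V=0, X=1, U=1, W=0) weight 4/9801
  (Z=0, Y=0, V=0, X=1, U=1, W=1) weight 2/9801
  (Z=0, Y=0, V=0, X=1, U=1, W=2) weight 2/9801
  (Z=0, Y=0, V=0, X=1, U=1, W=3) weight 1/9801
  (Z=0, Y=0, V=3, X=1, U=0, W=0) weight 4/29403
  (Z=1, Y=0, V=1, X=1, U=0, W=0) weight 1/792
  … 662 more
Group by V:
  weight(V=0) = 24/121
  weight(V=1) = 3/44
  weight(V=3) = 8/121
Total weight = 24/121 + 3/44 + 8/121 = 161/484
P(V=0 | obs) = 24/121 / 161/484 = 96/161
P(V=1 | obs) = 3/44 / 161/484 = 33/161
P(V=3 | obs) = 8/121 / 161/484 = 32/161

P(V = 1 | obs) = 33/161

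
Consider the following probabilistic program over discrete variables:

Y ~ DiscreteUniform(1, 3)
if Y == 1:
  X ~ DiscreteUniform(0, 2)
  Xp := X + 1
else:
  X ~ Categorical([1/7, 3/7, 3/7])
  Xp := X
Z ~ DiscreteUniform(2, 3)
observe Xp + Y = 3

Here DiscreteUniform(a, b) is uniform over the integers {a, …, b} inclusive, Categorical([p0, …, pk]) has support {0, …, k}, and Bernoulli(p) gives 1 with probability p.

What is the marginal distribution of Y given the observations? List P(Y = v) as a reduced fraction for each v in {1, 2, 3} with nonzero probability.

P(Y=1) = 7/19, P(Y=2) = 9/19, P(Y=3) = 3/19

Enumerate traces; 6 have nonzero weight after conditioning:
  (Y=1, X=1, Z=2) weight 1/18
  (Y=1, X=1, Z=3) weight 1/18
  (Y=2, X=1, Z=2) weight 1/14
  (Y=2, X=1, Z=3) weight 1/14
  (Y=3, X=0, Z=2) weight 1/42
  (Y=3, X=0, Z=3) weight 1/42
Group by Y:
  weight(Y=1) = 1/9
  weight(Y=2) = 1/7
  weight(Y=3) = 1/21
Total weight = 1/9 + 1/7 + 1/21 = 19/63
P(Y=1 | obs) = 1/9 / 19/63 = 7/19
P(Y=2 | obs) = 1/7 / 19/63 = 9/19
P(Y=3 | obs) = 1/21 / 19/63 = 3/19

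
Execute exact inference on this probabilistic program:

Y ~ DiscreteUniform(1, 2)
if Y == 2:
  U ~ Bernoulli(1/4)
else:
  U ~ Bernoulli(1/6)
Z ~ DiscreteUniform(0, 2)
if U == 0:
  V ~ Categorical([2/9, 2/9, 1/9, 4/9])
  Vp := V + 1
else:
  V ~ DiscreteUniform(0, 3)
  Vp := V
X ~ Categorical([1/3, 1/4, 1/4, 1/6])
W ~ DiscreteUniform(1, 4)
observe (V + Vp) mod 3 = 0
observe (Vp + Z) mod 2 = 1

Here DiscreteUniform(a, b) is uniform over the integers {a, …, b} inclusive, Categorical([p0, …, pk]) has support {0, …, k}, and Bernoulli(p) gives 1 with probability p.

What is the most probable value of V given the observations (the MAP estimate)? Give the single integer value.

argmax_v P(V = v | obs) = 1

Enumerate traces; 128 have nonzero weight after conditioning:
  (Y=1, U=0, Z=1, V=1, X=0, W=1) weight 5/1944
  (Y=1, U=0, Z=1, V=1, X=0, W=2) weight 5/1944
  (Y=1, U=0, Z=1, V=1, X=0, W=3) weight 5/1944
  (Y=1, U=0, Z=1, V=1, X=0, W=4) weight 5/1944
  (Y=1, U=0, Z=1, V=1, X=1, W=1) weight 5/2592
  (Y=1, U=0, Z=1, V=1, X=1, W=2) weight 5/2592
  (Y=1, U=0, Z=1, V=1, X=1, W=3) weight 5/2592
  (Y=1, U=0, Z=1, V=1, X=1, W=4) weight 5/2592
  (Y=1, U=1, Z=0, V=3, X=0, W=1) weight 1/1728
  (Y=1, U=1, Z=1, V=0, X=0, W=1) weight 1/1728
  … 118 more
Group by V:
  weight(V=0) = 5/288
  weight(V=1) = 19/324
  weight(V=3) = 5/144
Total weight = 5/288 + 19/324 + 5/144 = 287/2592
P(V=0 | obs) = 5/288 / 287/2592 = 45/287
P(V=1 | obs) = 19/324 / 287/2592 = 152/287
P(V=3 | obs) = 5/144 / 287/2592 = 90/287
argmax = 1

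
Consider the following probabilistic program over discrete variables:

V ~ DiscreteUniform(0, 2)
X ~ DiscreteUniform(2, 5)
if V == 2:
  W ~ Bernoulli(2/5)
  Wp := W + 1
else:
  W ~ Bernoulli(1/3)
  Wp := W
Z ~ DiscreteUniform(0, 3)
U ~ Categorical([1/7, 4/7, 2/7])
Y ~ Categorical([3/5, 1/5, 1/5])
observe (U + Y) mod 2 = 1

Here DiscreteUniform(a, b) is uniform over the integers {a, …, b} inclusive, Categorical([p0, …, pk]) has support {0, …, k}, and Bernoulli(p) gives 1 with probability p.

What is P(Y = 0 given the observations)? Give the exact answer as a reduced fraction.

Enumerate traces; 384 have nonzero weight after conditioning:
  (V=0, X=2, W=0, Z=0, U=0, Y=1) weight 1/2520
  (V=0, X=2, W=0, Z=0, U=1, Y=0) weight 1/210
  (V=0, X=2, W=0, Z=0, U=1, Y=2) weight 1/630
  (V=0, X=2, W=0, Z=0, U=2, Y=1) weight 1/1260
  (V=0, X=2, W=0, Z=1, U=0, Y=1) weight 1/2520
  (V=0, X=2, W=0, Z=1, U=1, Y=0) weight 1/210
  (V=0, X=2, W=0, Z=1, U=1, Y=2) weight 1/630
  (V=0, X=2, W=0, Z=1, U=2, Y=1) weight 1/1260
  … 376 more
Group by Y:
  weight(Y=0) = 12/35
  weight(Y=1) = 3/35
  weight(Y=2) = 4/35
Total weight = 12/35 + 3/35 + 4/35 = 19/35
P(Y=0 | obs) = 12/35 / 19/35 = 12/19
P(Y=1 | obs) = 3/35 / 19/35 = 3/19
P(Y=2 | obs) = 4/35 / 19/35 = 4/19

P(Y = 0 | obs) = 12/19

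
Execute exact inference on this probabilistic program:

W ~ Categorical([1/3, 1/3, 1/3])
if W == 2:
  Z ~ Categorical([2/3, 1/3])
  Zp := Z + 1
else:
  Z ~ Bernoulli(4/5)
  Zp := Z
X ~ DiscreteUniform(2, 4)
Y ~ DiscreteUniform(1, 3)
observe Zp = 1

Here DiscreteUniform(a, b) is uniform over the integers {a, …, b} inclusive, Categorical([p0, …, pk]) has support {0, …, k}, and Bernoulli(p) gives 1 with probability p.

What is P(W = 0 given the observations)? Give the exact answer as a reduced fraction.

P(W = 0 | obs) = 6/17

Enumerate traces; 27 have nonzero weight after conditioning:
  (W=0, Z=1, X=2, Y=1) weight 4/135
  (W=0, Z=1, X=2, Y=2) weight 4/135
  (W=0, Z=1, X=2, Y=3) weight 4/135
  (W=0, Z=1, X=3, Y=1) weight 4/135
  (W=0, Z=1, X=3, Y=2) weight 4/135
  (W=0, Z=1, X=3, Y=3) weight 4/135
  (W=0, Z=1, X=4, Y=1) weight 4/135
  (W=0, Z=1, X=4, Y=2) weight 4/135
  (W=1, Z=1, X=2, Y=1) weight 4/135
  (W=2, Z=0, X=2, Y=1) weight 2/81
  … 17 more
Group by W:
  weight(W=0) = 4/15
  weight(W=1) = 4/15
  weight(W=2) = 2/9
Total weight = 4/15 + 4/15 + 2/9 = 34/45
P(W=0 | obs) = 4/15 / 34/45 = 6/17
P(W=1 | obs) = 4/15 / 34/45 = 6/17
P(W=2 | obs) = 2/9 / 34/45 = 5/17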